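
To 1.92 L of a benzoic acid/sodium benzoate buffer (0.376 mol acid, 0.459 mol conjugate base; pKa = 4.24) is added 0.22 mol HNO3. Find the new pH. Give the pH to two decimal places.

pH = 3.84

After neutralization: n(C6H5COOH) = 0.596 mol, n(C6H5COO-) = 0.239 mol.
pH = pKa + log(n_C6H5COO-/n_C6H5COOH) = 4.24 + log(0.239/0.596) = 4.24 + (-0.397)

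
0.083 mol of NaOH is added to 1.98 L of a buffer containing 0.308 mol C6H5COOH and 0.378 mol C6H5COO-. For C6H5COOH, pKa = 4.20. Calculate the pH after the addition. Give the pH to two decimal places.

pH = 4.51

After neutralization: n(C6H5COOH) = 0.225 mol, n(C6H5COO-) = 0.461 mol.
pH = pKa + log(n_C6H5COO-/n_C6H5COOH) = 4.20 + log(0.461/0.225) = 4.20 + (+0.312)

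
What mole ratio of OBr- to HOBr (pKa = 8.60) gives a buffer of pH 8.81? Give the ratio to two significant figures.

ratio = 1.6

pH = pKa + log(r) ⇒ log(r) = 8.81 − 8.60 = +0.21
r = [OBr-]/[HOBr] = 10^(+0.21) = 1.62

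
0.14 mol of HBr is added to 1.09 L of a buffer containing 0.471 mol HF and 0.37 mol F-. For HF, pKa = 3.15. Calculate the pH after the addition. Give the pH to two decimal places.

pH = 2.73

After neutralization: n(HF) = 0.611 mol, n(F-) = 0.23 mol.
pH = pKa + log(n_F-/n_HF) = 3.15 + log(0.23/0.611) = 3.15 + (-0.424)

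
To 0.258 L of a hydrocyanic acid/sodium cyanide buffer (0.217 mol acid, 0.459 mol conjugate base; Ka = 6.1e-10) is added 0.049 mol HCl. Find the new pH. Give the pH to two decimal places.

pH = 9.40

Added H+ converts CN- to HCN: HCN → 0.266 mol, CN- → 0.41 mol.
pKa = −log(6.1 × 10^-10) = 9.215
Henderson–Hasselbalch with mole ratio 0.41/0.266: pH = 9.215 + (+0.188)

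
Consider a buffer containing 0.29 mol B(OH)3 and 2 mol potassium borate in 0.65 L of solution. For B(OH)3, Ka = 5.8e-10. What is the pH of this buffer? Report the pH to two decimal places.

pH = 10.08

pKa = −log(5.8 × 10^-10) = 9.237
Henderson–Hasselbalch: pH = pKa + log([B(OH)4-]/[B(OH)3]) = 9.237 + log(2/0.29)
pH = 9.237 + (+0.839) = 10.08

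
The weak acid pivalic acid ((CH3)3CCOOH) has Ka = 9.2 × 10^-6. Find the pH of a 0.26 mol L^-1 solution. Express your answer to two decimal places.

pH = 2.81

(CH3)3CCOOH ⇌ (CH3)3CCOO- + H+
From the ICE table, Ka = [H+]²/(0.26 − [H+]) = 9.2 × 10^-6.
Assume [H+] ≪ 0.26: [H+] ≈ √(9.2 × 10^-6 × 0.26) = 1.55 × 10^-3 M
Check: 0.59% ionized — well under 5%, approximation valid.
pH = −log[H+] = −log(1.55 × 10^-3) = 2.81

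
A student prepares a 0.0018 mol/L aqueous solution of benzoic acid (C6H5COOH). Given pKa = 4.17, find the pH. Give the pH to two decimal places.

C6H5COOH ⇌ C6H5COO- + H+
Ka = 10^(−4.17) = 6.76 × 10^-5
Let x = [H+] at equilibrium. Ka = x²/(0.0018 − x).
Here C₀/Ka ≈ 26.6, so the small-x approximation fails. Use the quadratic:
x = (−Ka + √(Ka² + 4·Ka·C₀))/2 = 3.17 × 10^-4 M
pH = −log(3.17 × 10^-4) = 3.50

pH = 3.50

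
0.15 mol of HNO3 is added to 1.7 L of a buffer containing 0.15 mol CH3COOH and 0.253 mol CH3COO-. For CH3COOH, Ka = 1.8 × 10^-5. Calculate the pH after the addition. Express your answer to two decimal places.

Added H+ converts CH3COO- to CH3COOH: CH3COOH → 0.3 mol, CH3COO- → 0.103 mol.
pKa = −log(1.8 × 10^-5) = 4.745
pH = pKa + log([A⁻]/[HA]) = 4.745 + log(0.103/0.3) = 4.745 -0.464

pH = 4.28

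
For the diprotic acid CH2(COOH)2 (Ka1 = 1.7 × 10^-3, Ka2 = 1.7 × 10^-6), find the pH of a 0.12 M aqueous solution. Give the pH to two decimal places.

Since Ka1 ≫ Ka2, the first ionization dominates [H+].
Ka1 = x²/(0.12 − x) = 1.7 × 10^-3
Solving the quadratic: x = (−Ka1 + √(Ka1² + 4·Ka1·C₀))/2 = 1.35 × 10^-2 M
pH = −log(1.35 × 10^-2) = 1.87

pH = 1.87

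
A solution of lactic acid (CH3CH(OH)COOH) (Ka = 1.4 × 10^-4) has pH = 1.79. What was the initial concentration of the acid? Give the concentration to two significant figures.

[H+] = 10^(-1.79) = 1.62 × 10^-2 M = x
Ka = x²/(C₀ − x) ⇒ C₀ = x + x²/Ka
C₀ = 1.62 × 10^-2 + (1.62 × 10^-2)²/(1.4 × 10^-4) = 1.89 M

C₀ = 1.9 M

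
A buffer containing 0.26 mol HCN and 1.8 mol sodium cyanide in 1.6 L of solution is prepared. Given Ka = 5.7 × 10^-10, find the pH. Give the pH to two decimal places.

pH = 10.08

pKa = −log(5.7 × 10^-10) = 9.244
Henderson–Hasselbalch: pH = pKa + log([CN-]/[HCN]) = 9.244 + log(1.8/0.26)
pH = 9.244 + (+0.840) = 10.08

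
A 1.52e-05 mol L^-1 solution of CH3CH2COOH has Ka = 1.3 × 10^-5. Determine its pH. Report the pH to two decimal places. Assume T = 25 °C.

CH3CH2COOH ⇌ CH3CH2COO- + H+
Ka = [H+]²/(1.52e-05 − [H+]) = 1.3 × 10^-5
Here C₀/Ka ≈ 1.17, so the small-[H+] approximation fails. Use the quadratic:
[H+] = (−Ka + √(Ka² + 4·Ka·C₀))/2 = 8.99 × 10^-6 M
pH = −log[H+] = −log(8.99 × 10^-6) = 5.05

pH = 5.05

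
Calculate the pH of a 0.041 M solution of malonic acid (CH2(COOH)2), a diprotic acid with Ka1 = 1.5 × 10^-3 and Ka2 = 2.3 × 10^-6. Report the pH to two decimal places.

pH = 2.15

Since Ka1 ≫ Ka2, the first ionization dominates [H+].
Ka1 = x²/(0.041 − x) = 1.5 × 10^-3
Solving the quadratic: x = (−Ka1 + √(Ka1² + 4·Ka1·C₀))/2 = 7.13 × 10^-3 M
pH = −log(7.13 × 10^-3) = 2.15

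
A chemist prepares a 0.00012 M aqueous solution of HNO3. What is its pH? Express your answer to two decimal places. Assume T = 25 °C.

HNO3 is a strong acid and dissociates completely, so [H+] = 0.00012 M.
pH = -log(0.00012) = 3.92

pH = 3.92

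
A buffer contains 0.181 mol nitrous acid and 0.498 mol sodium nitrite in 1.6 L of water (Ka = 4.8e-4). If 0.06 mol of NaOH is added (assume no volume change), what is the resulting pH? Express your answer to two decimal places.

pH = 3.98

OH- converts HNO2 to NO2-: HNO2 → 0.121 mol, NO2- → 0.558 mol.
pKa = −log(4.8 × 10^-4) = 3.319
Henderson–Hasselbalch with mole ratio 0.558/0.121: pH = 3.319 + (+0.664)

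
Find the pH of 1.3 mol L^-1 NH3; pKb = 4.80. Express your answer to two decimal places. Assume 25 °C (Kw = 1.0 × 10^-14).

pH = 11.66

NH3 + H2O ⇌ NH4+ + OH-
Kb = 10^(−4.80) = 1.58 × 10^-5
Kb = x²/(1.3 − x) = 1.58 × 10^-5
Since Kb ≪ C₀, x ≈ √(Kb·C₀) = 4.53 × 10^-3 M.
(x/C₀ = 0.35% < 5%, so the approximation holds.)
pOH = 2.34, so pH = 14.00 − pOH = 11.66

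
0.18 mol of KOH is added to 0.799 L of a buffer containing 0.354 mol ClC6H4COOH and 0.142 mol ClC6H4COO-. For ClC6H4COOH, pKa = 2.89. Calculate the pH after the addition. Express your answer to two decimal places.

pH = 3.16

OH- converts ClC6H4COOH to ClC6H4COO-: ClC6H4COOH → 0.174 mol, ClC6H4COO- → 0.322 mol.
pH = pKa + log(n_ClC6H4COO-/n_ClC6H4COOH) = 2.89 + log(0.322/0.174) = 2.89 + (+0.267)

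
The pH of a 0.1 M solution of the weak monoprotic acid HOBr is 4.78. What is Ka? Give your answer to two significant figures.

[H+] = 10^(-4.78) = 1.66 × 10^-5 M
At equilibrium [HA] = 0.1 − 1.66 × 10^-5 = 1.00 × 10^-1 M
Ka = [H+][A-]/[HA] = (1.66 × 10^-5)² / 1.00 × 10^-1 = 2.8 × 10^-9

Ka = 2.8 × 10^-9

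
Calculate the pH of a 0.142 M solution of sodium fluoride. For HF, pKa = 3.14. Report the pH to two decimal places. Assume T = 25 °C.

pH = 8.15

F- is the conjugate base of the weak acid HF.
Ka = 10^(−3.14) = 7.24 × 10^-4
Kb = Kw/Ka = 1.0×10^-14 / 7.24 × 10^-4 = 1.38 × 10^-11
Kb = [OH-]²/(0.142 − [OH-]) = 1.38 × 10^-11
Assume [OH-] ≪ 0.142: [OH-] ≈ √(1.38 × 10^-11 × 0.142) = 1.40 × 10^-6 M
pOH = 5.85, so pH = 14.00 − pOH = 8.15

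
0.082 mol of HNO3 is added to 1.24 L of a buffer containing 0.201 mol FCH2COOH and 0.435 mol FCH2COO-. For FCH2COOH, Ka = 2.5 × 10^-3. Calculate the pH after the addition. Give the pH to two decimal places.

After neutralization: n(FCH2COOH) = 0.283 mol, n(FCH2COO-) = 0.353 mol.
pKa = −log(2.5 × 10^-3) = 2.602
Henderson–Hasselbalch with mole ratio 0.353/0.283: pH = 2.602 + (+0.096)

pH = 2.70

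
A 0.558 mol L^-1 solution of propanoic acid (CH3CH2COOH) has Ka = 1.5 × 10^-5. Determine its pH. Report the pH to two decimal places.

pH = 2.54

CH3CH2COOH ⇌ CH3CH2COO- + H+
Ka = x²/(0.558 − x) = 1.5 × 10^-5
Assume x ≪ 0.558: x ≈ √(1.5 × 10^-5 × 0.558) = 2.89 × 10^-3 M
Check: 0.52% ionized — well under 5%, approximation valid.
pH = −log[H+] = −log(2.89 × 10^-3) = 2.54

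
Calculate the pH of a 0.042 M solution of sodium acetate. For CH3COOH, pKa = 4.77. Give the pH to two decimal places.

pH = 8.70

CH3COO- is the conjugate base of the weak acid CH3COOH.
Ka = 10^(−4.77) = 1.70 × 10^-5
Kb = Kw/Ka = 1.0×10^-14 / 1.70 × 10^-5 = 5.88 × 10^-10
Let x = [OH-] at equilibrium. Kb = x²/(0.042 − x).
Neglecting x in the denominator: x = √(5.88 × 10^-10 × 0.042) = 4.97 × 10^-6 M
(x/C₀ = 0.012% < 5%, so the approximation holds.)
pOH = −log(4.97 × 10^-6) = 5.30; pH = 14.00 − 5.30 = 8.70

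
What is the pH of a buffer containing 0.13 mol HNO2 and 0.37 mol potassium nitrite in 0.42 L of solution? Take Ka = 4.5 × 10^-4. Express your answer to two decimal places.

pH = 3.80

pKa = −log(4.5 × 10^-4) = 3.347
pH = pKa + log([A⁻]/[HA]) = 3.347 + log(0.37/0.13)
pH = 3.347 + (+0.454) = 3.80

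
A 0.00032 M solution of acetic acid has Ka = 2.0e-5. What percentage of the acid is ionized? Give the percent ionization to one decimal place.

CH3COOH ⇌ CH3COO- + H+; let x = [H+] at equilibrium.
Solve x² + 2e-05x − 6.4e-09 = 0 → x = 7.06 × 10^-5 M
Fraction ionized = 7.06 × 10^-5 / 0.00032 = 0.2206 → 22.1%

22.1%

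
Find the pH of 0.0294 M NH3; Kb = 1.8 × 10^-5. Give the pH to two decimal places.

pH = 10.86

NH3 + H2O ⇌ NH4+ + OH-
From the ICE table, Kb = x²/(0.0294 − x) = 1.8 × 10^-5.
Assume x ≪ 0.0294: x ≈ √(1.8 × 10^-5 × 0.0294) = 7.27 × 10^-4 M
Check: 2.5% ionized — well under 5%, approximation valid.
pOH = 3.14, so pH = 14.00 − pOH = 10.86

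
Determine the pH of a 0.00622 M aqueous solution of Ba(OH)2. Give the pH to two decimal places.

Ba(OH)2 is a strong base (each formula unit releases 2 OH-); [OH-] = 0.0124 M.
pOH = -log(0.0124) = 1.91
pH = 14.00 - 1.91 = 12.09

pH = 12.09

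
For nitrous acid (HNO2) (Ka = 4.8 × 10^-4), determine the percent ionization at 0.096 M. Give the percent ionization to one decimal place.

HNO2 ⇌ NO2- + H+; let x = [H+] at equilibrium.
Solve x² + 0.00048x − 4.61e-05 = 0 → x = 6.55 × 10^-3 M
Fraction ionized = 6.55 × 10^-3 / 0.096 = 0.0682 → 6.8%

6.8%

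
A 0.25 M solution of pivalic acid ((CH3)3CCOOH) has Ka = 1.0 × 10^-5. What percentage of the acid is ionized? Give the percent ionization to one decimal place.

0.6%

(CH3)3CCOOH ⇌ (CH3)3CCOO- + H+; let x = [H+] at equilibrium.
x ≈ √(Ka·C₀) = √(1.0 × 10^-5 × 0.25) = 1.58 × 10^-3 M
% ionization = x/C₀ × 100% = 1.58 × 10^-3/0.25 × 100% = 0.6%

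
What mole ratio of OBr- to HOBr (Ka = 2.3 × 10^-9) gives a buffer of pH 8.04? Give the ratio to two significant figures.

pKa = -log(2.3 × 10^-9) = 8.638
pH = pKa + log(r) ⇒ log(r) = 8.04 − 8.638 = -0.598
r = [OBr-]/[HOBr] = 10^(-0.598) = 0.252

ratio = 0.25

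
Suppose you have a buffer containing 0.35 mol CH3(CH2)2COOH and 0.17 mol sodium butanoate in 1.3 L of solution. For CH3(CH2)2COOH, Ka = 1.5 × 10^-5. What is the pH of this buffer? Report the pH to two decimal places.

pH = 4.51

pKa = −log(1.5 × 10^-5) = 4.824
Henderson–Hasselbalch: pH = pKa + log([CH3(CH2)2COO-]/[CH3(CH2)2COOH]) = 4.824 + log(0.17/0.35)
pH = 4.824 + (-0.314) = 4.51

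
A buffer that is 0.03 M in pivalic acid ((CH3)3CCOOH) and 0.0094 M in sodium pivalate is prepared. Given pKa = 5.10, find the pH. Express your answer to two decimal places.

pH = 4.60

pH = pKa + log([A⁻]/[HA]) = 5.10 + log(0.0094/0.03)
pH = 5.10 + (-0.504) = 4.60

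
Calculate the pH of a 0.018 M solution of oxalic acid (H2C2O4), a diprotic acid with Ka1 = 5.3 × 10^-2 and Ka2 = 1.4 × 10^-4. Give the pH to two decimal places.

pH = 1.85

Ka1 ≫ Ka2, so treat the first dissociation as the only significant source of H+.
Ka1 = x²/(0.018 − x) = 5.3 × 10^-2
Solving the quadratic: x = (−Ka1 + √(Ka1² + 4·Ka1·C₀))/2 = 1.42 × 10^-2 M
pH = −log(1.42 × 10^-2) = 1.85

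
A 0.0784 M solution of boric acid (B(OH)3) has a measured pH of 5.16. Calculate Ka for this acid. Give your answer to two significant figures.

[H+] = 10^(-5.16) = 6.92 × 10^-6 M
At equilibrium [HA] = 0.0784 − 6.92 × 10^-6 = 7.84 × 10^-2 M
Ka = [H+][A-]/[HA] = (6.92 × 10^-6)² / 7.84 × 10^-2 = 6.1 × 10^-10

Ka = 6.1 × 10^-10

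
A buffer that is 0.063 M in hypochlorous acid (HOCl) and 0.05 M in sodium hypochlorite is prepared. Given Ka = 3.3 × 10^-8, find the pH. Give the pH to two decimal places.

pKa = −log(3.3 × 10^-8) = 7.481
Using pH = pKa + log([base]/[acid]) with [base]/[acid] = 0.05/0.063:
pH = 7.481 + (-0.100) = 7.38

pH = 7.38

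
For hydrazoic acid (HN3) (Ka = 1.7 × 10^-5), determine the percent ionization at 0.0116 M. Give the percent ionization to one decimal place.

HN3 ⇌ N3- + H+; let x = [H+] at equilibrium.
x ≈ √(Ka·C₀) = √(1.7 × 10^-5 × 0.0116) = 4.44 × 10^-4 M
% ionization = x/C₀ × 100% = 4.44 × 10^-4/0.0116 × 100% = 3.8%

3.8%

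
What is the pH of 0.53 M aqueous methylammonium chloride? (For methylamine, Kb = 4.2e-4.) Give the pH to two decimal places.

CH3NH3+ is the conjugate acid of the weak base CH3NH2.
Ka = Kw/Kb = 1.0×10^-14 / 4.2 × 10^-4 = 2.38 × 10^-11
From the ICE table, Ka = x²/(0.53 − x) = 2.38 × 10^-11.
Assume x ≪ 0.53: x ≈ √(2.38 × 10^-11 × 0.53) = 3.55 × 10^-6 M
pH = −log(3.55 × 10^-6) = 5.45

pH = 5.45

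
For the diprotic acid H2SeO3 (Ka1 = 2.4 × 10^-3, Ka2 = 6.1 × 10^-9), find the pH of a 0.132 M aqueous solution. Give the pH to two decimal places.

pH = 1.78

Ka1 ≫ Ka2, so treat the first dissociation as the only significant source of H+.
Ka1 = x²/(0.132 − x) = 2.4 × 10^-3
Solving the quadratic: x = (−Ka1 + √(Ka1² + 4·Ka1·C₀))/2 = 1.66 × 10^-2 M
pH = −log(1.66 × 10^-2) = 1.78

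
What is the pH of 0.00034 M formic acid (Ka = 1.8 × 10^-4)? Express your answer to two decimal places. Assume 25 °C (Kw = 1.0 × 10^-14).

pH = 3.76

HCOOH ⇌ HCOO- + H+
From the ICE table, Ka = x²/(0.00034 − x) = 1.8 × 10^-4.
x is not negligible relative to C₀; solve x² + 0.00018·x − 6.12e-08 = 0.
x = [−0.00018 + √(0.00018² + 2.45e-07)]/2 = 1.73 × 10^-4 M
pH = −log[H+] = −log(1.73 × 10^-4) = 3.76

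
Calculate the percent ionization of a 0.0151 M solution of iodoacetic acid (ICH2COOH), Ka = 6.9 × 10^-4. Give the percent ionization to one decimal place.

ICH2COOH ⇌ ICH2COO- + H+; let x = [H+] at equilibrium.
Solve x² + 0.00069x − 1.04e-05 = 0 → x = 2.90 × 10^-3 M
% ionization = x/C₀ × 100% = 2.90 × 10^-3/0.0151 × 100% = 19.2%

19.2%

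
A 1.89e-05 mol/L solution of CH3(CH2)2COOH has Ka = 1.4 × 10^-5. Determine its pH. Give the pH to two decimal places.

CH3(CH2)2COOH ⇌ CH3(CH2)2COO- + H+
From the ICE table, Ka = x²/(1.89e-05 − x) = 1.4 × 10^-5.
Here C₀/Ka ≈ 1.35, so the small-x approximation fails. Use the quadratic:
x = (−Ka + √(Ka² + 4·Ka·C₀))/2 = 1.07 × 10^-5 M
pH = −log[H+] = −log(1.07 × 10^-5) = 4.97

pH = 4.97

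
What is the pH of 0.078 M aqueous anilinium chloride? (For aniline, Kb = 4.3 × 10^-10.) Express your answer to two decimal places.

C6H5NH3+ is the conjugate acid of the weak base C6H5NH2.
Ka = Kw/Kb = 1.0×10^-14 / 4.3 × 10^-10 = 2.33 × 10^-5
From the ICE table, Ka = [H+]²/(0.078 − [H+]) = 2.33 × 10^-5.
Since Ka ≪ C₀, [H+] ≈ √(Ka·C₀) = 1.35 × 10^-3 M.
pH = −log(1.35 × 10^-3) = 2.87

pH = 2.87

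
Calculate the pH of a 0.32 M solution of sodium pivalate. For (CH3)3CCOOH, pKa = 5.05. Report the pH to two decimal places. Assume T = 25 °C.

pH = 9.28

(CH3)3CCOO- is the conjugate base of the weak acid (CH3)3CCOOH.
Ka = 10^(−5.05) = 8.91 × 10^-6
Kb = Kw/Ka = 1.0×10^-14 / 8.91 × 10^-6 = 1.12 × 10^-9
Let x = [OH-] at equilibrium. Kb = x²/(0.32 − x).
Since Kb ≪ C₀, x ≈ √(Kb·C₀) = 1.89 × 10^-5 M.
pOH = −log(1.89 × 10^-5) = 4.72; pH = 14.00 − 4.72 = 9.28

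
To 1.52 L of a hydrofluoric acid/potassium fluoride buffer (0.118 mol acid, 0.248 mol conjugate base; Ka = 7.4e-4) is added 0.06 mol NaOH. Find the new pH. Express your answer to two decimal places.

OH- converts HF to F-: HF → 0.058 mol, F- → 0.308 mol.
pKa = −log(7.4 × 10^-4) = 3.131
pH = pKa + log(n_F-/n_HF) = 3.131 + log(0.308/0.058) = 3.131 + (+0.725)

pH = 3.86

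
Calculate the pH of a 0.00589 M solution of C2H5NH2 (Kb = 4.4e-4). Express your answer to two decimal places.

pH = 11.15

C2H5NH2 + H2O ⇌ C2H5NH3+ + OH-
From the ICE table, Kb = [OH-]²/(0.00589 − [OH-]) = 4.4 × 10^-4.
The 5% rule fails; solving [OH-]² + Kb·[OH-] − Kb·C₀ = 0 exactly:
[OH-] = [−0.00044 + √(0.00044² + 1.04e-05)]/2 = 1.40 × 10^-3 M
pOH = 2.85, so pH = 14.00 − pOH = 11.15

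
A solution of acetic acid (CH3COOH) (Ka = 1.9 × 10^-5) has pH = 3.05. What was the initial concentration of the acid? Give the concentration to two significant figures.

[H+] = 10^(-3.05) = 8.91 × 10^-4 M = x
Ka = x²/(C₀ − x) ⇒ C₀ = x + x²/Ka
C₀ = 8.91 × 10^-4 + (8.91 × 10^-4)²/(1.9 × 10^-5) = 4.27 × 10^-2 M

C₀ = 4.3 × 10^-2 M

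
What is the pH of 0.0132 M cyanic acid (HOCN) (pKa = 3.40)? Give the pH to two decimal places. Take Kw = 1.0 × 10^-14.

pH = 2.68

HOCN ⇌ OCN- + H+
Ka = 10^(−3.40) = 3.98 × 10^-4
Let x = [H+] at equilibrium. Ka = x²/(0.0132 − x).
The 5% rule fails; solving x² + Ka·x − Ka·C₀ = 0 exactly:
x = [−0.000398 + √(0.000398² + 2.1e-05)]/2 = 2.10 × 10^-3 M
pH = −log[H+] = −log(2.10 × 10^-3) = 2.68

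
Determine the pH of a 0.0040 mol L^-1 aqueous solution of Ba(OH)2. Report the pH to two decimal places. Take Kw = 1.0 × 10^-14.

Ba(OH)2 is a strong base (each formula unit releases 2 OH-); [OH-] = 0.008 M.
pOH = -log(0.008) = 2.10
pH = 14.00 - 2.10 = 11.90

pH = 11.90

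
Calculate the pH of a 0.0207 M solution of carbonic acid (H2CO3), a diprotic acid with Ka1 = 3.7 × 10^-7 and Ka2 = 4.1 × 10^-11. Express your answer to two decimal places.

Since Ka1 ≫ Ka2, the first ionization dominates [H+].
Ka1 = x²/(0.0207 − x) = 3.7 × 10^-7
x ≈ √(3.7 × 10^-7 × 0.0207) = 8.75 × 10^-5 M
pH = −log(8.75 × 10^-5) = 4.06

pH = 4.06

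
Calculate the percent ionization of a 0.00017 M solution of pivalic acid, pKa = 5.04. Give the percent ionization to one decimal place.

(CH3)3CCOOH ⇌ (CH3)3CCOO- + H+; let x = [H+] at equilibrium.
Ka = 10^(−5.04) = 9.12 × 10^-6
Ka = x²/(C₀ − x); solving the quadratic gives x = 3.51 × 10^-5 M.
% ionization = x/C₀ × 100% = 3.51 × 10^-5/0.00017 × 100% = 20.6%

20.6%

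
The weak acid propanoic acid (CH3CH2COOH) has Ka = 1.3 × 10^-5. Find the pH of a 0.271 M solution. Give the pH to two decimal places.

CH3CH2COOH ⇌ CH3CH2COO- + H+
Ka = x²/(0.271 − x) = 1.3 × 10^-5
Since Ka ≪ C₀, x ≈ √(Ka·C₀) = 1.88 × 10^-3 M.
Check: 0.69% ionized — well under 5%, approximation valid.
pH = −log[H+] = −log(1.88 × 10^-3) = 2.73

pH = 2.73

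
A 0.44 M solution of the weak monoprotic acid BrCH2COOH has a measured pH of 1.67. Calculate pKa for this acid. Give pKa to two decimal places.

pKa = 2.96

[H+] = 10^(-1.67) = 2.14 × 10^-2 M
At equilibrium [HA] = 0.44 − 2.14 × 10^-2 = 4.19 × 10^-1 M
Ka = [H+][A-]/[HA] = (2.14 × 10^-2)² / 4.19 × 10^-1 = 1.09 × 10^-3
pKa = -log(1.09 × 10^-3) = 2.96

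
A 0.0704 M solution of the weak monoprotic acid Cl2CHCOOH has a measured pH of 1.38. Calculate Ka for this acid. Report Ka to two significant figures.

[H+] = 10^(-1.38) = 4.17 × 10^-2 M
At equilibrium [HA] = 0.0704 − 4.17 × 10^-2 = 2.87 × 10^-2 M
Ka = [H+][A-]/[HA] = (4.17 × 10^-2)² / 2.87 × 10^-2 = 6.1 × 10^-2

Ka = 6.1 × 10^-2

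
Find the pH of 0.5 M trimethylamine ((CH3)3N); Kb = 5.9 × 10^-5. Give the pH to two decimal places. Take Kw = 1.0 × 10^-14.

pH = 11.73

(CH3)3N + H2O ⇌ (CH3)3NH+ + OH-
From the ICE table, Kb = [OH-]²/(0.5 − [OH-]) = 5.9 × 10^-5.
Neglecting [OH-] in the denominator: [OH-] = √(5.9 × 10^-5 × 0.5) = 5.43 × 10^-3 M
pOH = −log(5.43 × 10^-3) = 2.27; pH = 14.00 − 2.27 = 11.73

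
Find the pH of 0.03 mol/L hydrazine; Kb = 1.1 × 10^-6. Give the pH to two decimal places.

pH = 10.26

N2H4 + H2O ⇌ N2H5+ + OH-
Kb = x²/(0.03 − x) = 1.1 × 10^-6
Neglecting x in the denominator: x = √(1.1 × 10^-6 × 0.03) = 1.82 × 10^-4 M
(x/C₀ = 0.61% < 5%, so the approximation holds.)
pOH = −log(1.82 × 10^-4) = 3.74; pH = 14.00 − 3.74 = 10.26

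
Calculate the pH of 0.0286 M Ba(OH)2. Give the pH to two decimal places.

Ba(OH)2 is a strong base (each formula unit releases 2 OH-); [OH-] = 0.0572 M.
pOH = -log(0.0572) = 1.24
pH = 14.00 - 1.24 = 12.76

pH = 12.76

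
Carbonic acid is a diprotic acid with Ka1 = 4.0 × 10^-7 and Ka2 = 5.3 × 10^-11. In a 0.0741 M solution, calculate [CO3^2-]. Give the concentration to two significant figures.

First ionization gives [H+] ≈ [HCO3-] = 1.72 × 10^-4 M.
Second step: Ka2 = [H+][CO3^2-]/[HCO3-] ≈ [CO3^2-] (since [H+] ≈ [HCO3-]).
So [CO3^2-] ≈ Ka2.

5.3 × 10^-11 M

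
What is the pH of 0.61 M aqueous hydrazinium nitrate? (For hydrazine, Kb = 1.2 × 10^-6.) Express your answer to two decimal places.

pH = 4.15

N2H5+ is the conjugate acid of the weak base N2H4.
Ka = Kw/Kb = 1.0×10^-14 / 1.2 × 10^-6 = 8.33 × 10^-9
Let x = [H+] at equilibrium. Ka = x²/(0.61 − x).
Since Ka ≪ C₀, x ≈ √(Ka·C₀) = 7.13 × 10^-5 M.
Check: 0.012% ionized — well under 5%, approximation valid.
pH = −log(7.13 × 10^-5) = 4.15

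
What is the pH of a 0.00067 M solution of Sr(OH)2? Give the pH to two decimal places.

Sr(OH)2 is a strong base (each formula unit releases 2 OH-); [OH-] = 0.00134 M.
pOH = -log(0.00134) = 2.87
pH = 14.00 - 2.87 = 11.13

pH = 11.13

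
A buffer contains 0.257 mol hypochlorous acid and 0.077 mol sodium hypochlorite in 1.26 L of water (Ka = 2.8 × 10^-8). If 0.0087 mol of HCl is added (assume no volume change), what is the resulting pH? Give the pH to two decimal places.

After neutralization: n(HOCl) = 0.266 mol, n(OCl-) = 0.0683 mol.
pKa = −log(2.8 × 10^-8) = 7.553
pH = pKa + log([A⁻]/[HA]) = 7.553 + log(0.0683/0.266) = 7.553 -0.590

pH = 6.96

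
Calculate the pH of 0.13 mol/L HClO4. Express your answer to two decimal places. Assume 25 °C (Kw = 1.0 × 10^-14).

HClO4 is a strong acid and dissociates completely, so [H+] = 0.13 M.
pH = -log(0.13) = 0.89

pH = 0.89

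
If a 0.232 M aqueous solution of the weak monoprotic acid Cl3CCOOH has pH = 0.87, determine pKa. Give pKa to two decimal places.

pKa = 0.73

[H+] = 10^(-0.87) = 1.35 × 10^-1 M
At equilibrium [HA] = 0.232 − 1.35 × 10^-1 = 9.70 × 10^-2 M
Ka = [H+][A-]/[HA] = (1.35 × 10^-1)² / 9.70 × 10^-2 = 1.88 × 10^-1
pKa = -log(1.88 × 10^-1) = 0.73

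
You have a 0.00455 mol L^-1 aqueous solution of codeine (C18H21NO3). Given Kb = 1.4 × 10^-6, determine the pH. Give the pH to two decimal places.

C18H21NO3 + H2O ⇌ C18H22NO3+ + OH-
Let x = [OH-] at equilibrium. Kb = x²/(0.00455 − x).
Neglecting x in the denominator: x = √(1.4 × 10^-6 × 0.00455) = 7.98 × 10^-5 M
Check: 1.8% ionized — well under 5%, approximation valid.
pOH = 4.10, so pH = 14.00 − pOH = 9.90

pH = 9.90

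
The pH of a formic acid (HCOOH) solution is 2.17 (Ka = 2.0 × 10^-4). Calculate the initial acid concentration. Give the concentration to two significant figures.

[H+] = 10^(-2.17) = 6.76 × 10^-3 M = x
Ka = x²/(C₀ − x) ⇒ C₀ = x + x²/Ka
C₀ = 6.76 × 10^-3 + (6.76 × 10^-3)²/(2.0 × 10^-4) = 2.35 × 10^-1 M

C₀ = 2.4 × 10^-1 M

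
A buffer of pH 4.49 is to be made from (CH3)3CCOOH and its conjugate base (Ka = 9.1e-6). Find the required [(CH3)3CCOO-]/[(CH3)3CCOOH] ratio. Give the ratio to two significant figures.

ratio = 0.28

pKa = -log(9.1 × 10^-6) = 5.041
pH = pKa + log(r) ⇒ log(r) = 4.49 − 5.041 = -0.551
r = [(CH3)3CCOO-]/[(CH3)3CCOOH] = 10^(-0.551) = 0.281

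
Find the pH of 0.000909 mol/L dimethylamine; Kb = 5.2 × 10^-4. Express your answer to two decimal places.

(CH3)2NH + H2O ⇌ (CH3)2NH2+ + OH-
From the ICE table, Kb = [OH-]²/(0.000909 − [OH-]) = 5.2 × 10^-4.
Here C₀/Kb ≈ 1.75, so the small-[OH-] approximation fails. Use the quadratic:
[OH-] = (−Kb + √(Kb² + 4·Kb·C₀))/2 = 4.75 × 10^-4 M
pOH = 3.32, so pH = 14.00 − pOH = 10.68

pH = 10.68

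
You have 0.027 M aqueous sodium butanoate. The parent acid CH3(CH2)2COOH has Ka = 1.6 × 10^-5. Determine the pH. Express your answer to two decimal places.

pH = 8.61

CH3(CH2)2COO- is the conjugate base of the weak acid CH3(CH2)2COOH.
Kb = Kw/Ka = 1.0×10^-14 / 1.6 × 10^-5 = 6.25 × 10^-10
Let x = [OH-] at equilibrium. Kb = x²/(0.027 − x).
Since Kb ≪ C₀, x ≈ √(Kb·C₀) = 4.11 × 10^-6 M.
pOH = −log(4.11 × 10^-6) = 5.39; pH = 14.00 − 5.39 = 8.61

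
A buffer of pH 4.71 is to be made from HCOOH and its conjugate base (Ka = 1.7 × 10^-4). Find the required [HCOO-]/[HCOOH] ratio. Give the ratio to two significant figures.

ratio = 8.7

pKa = -log(1.7 × 10^-4) = 3.770
pH = pKa + log(r) ⇒ log(r) = 4.71 − 3.770 = +0.940
r = [HCOO-]/[HCOOH] = 10^(+0.940) = 8.71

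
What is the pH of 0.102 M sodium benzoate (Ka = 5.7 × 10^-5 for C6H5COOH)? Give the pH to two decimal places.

C6H5COO- is the conjugate base of the weak acid C6H5COOH.
Kb = Kw/Ka = 1.0×10^-14 / 5.7 × 10^-5 = 1.75 × 10^-10
From the ICE table, Kb = x²/(0.102 − x) = 1.75 × 10^-10.
Assume x ≪ 0.102: x ≈ √(1.75 × 10^-10 × 0.102) = 4.22 × 10^-6 M
Check: 0.0041% ionized — well under 5%, approximation valid.
pOH = −log(4.22 × 10^-6) = 5.37; pH = 14.00 − 5.37 = 8.63

pH = 8.63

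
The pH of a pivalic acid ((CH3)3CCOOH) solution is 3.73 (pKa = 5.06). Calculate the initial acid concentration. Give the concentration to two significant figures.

C₀ = 4.2 × 10^-3 M

[H+] = 10^(-3.73) = 1.86 × 10^-4 M = x
Ka = 10^(−5.06) = 8.71 × 10^-6
Ka = x²/(C₀ − x) ⇒ C₀ = x + x²/Ka
C₀ = 1.86 × 10^-4 + (1.86 × 10^-4)²/(8.71 × 10^-6) = 4.16 × 10^-3 M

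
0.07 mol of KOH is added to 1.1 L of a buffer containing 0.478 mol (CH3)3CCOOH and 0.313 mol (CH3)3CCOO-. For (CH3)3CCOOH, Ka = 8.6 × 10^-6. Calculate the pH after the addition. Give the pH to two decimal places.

After neutralization: n((CH3)3CCOOH) = 0.408 mol, n((CH3)3CCOO-) = 0.383 mol.
pKa = −log(8.6 × 10^-6) = 5.066
pH = pKa + log(n_(CH3)3CCOO-/n_(CH3)3CCOOH) = 5.066 + log(0.383/0.408) = 5.066 + (-0.027)

pH = 5.04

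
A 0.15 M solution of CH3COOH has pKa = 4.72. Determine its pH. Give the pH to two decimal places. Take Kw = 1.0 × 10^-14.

CH3COOH ⇌ CH3COO- + H+
Ka = 10^(−4.72) = 1.91 × 10^-5
From the ICE table, Ka = [H+]²/(0.15 − [H+]) = 1.91 × 10^-5.
Since Ka ≪ C₀, [H+] ≈ √(Ka·C₀) = 1.69 × 10^-3 M.
([H+]/C₀ = 1.1% < 5%, so the approximation holds.)
pH = −log[H+] = −log(1.69 × 10^-3) = 2.77

pH = 2.77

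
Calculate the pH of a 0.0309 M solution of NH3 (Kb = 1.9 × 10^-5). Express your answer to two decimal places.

NH3 + H2O ⇌ NH4+ + OH-
Let x = [OH-] at equilibrium. Kb = x²/(0.0309 − x).
Neglecting x in the denominator: x = √(1.9 × 10^-5 × 0.0309) = 7.66 × 10^-4 M
pOH = −log(7.66 × 10^-4) = 3.12; pH = 14.00 − 3.12 = 10.88

pH = 10.88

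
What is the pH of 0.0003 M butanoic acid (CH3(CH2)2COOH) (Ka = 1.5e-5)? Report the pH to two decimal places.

CH3(CH2)2COOH ⇌ CH3(CH2)2COO- + H+
Ka = x²/(0.0003 − x) = 1.5 × 10^-5
The 5% rule fails; solving x² + Ka·x − Ka·C₀ = 0 exactly:
x = [−1.5e-05 + √(1.5e-05² + 1.8e-08)]/2 = 6.00 × 10^-5 M
pH = −log[H+] = −log(6.00 × 10^-5) = 4.22

pH = 4.22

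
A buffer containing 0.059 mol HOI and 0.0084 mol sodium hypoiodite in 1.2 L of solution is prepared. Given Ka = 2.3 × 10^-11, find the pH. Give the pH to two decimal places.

pH = 9.79

pKa = −log(2.3 × 10^-11) = 10.638
Henderson–Hasselbalch: pH = pKa + log([OI-]/[HOI]) = 10.638 + log(0.0084/0.059)
pH = 10.638 + (-0.847) = 9.79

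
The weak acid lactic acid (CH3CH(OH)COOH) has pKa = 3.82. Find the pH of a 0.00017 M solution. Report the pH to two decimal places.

pH = 3.99

CH3CH(OH)COOH ⇌ CH3CH(OH)COO- + H+
Ka = 10^(−3.82) = 1.51 × 10^-4
Let x = [H+] at equilibrium. Ka = x²/(0.00017 − x).
x is not negligible relative to C₀; solve x² + 0.000151·x − 2.57e-08 = 0.
x = (−Ka + √(Ka² + 4·Ka·C₀))/2 = 1.02 × 10^-4 M
pH = −log[H+] = −log(1.02 × 10^-4) = 3.99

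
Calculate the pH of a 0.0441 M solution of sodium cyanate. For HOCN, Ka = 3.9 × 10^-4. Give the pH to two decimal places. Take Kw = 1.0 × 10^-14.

pH = 8.03

OCN- is the conjugate base of the weak acid HOCN.
Kb = Kw/Ka = 1.0×10^-14 / 3.9 × 10^-4 = 2.56 × 10^-11
Let x = [OH-] at equilibrium. Kb = x²/(0.0441 − x).
Since Kb ≪ C₀, x ≈ √(Kb·C₀) = 1.06 × 10^-6 M.
(x/C₀ = 0.0024% < 5%, so the approximation holds.)
pOH = 5.97, so pH = 14.00 − pOH = 8.03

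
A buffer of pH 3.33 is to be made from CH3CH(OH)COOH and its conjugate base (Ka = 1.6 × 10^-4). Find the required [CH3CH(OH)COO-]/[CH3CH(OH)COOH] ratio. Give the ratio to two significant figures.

ratio = 0.34

pKa = -log(1.6 × 10^-4) = 3.796
pH = pKa + log(r) ⇒ log(r) = 3.33 − 3.796 = -0.466
r = [CH3CH(OH)COO-]/[CH3CH(OH)COOH] = 10^(-0.466) = 0.342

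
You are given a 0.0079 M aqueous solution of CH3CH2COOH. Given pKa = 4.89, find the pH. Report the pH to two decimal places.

pH = 3.50

CH3CH2COOH ⇌ CH3CH2COO- + H+
Ka = 10^(−4.89) = 1.29 × 10^-5
Let x = [H+] at equilibrium. Ka = x²/(0.0079 − x).
Since Ka ≪ C₀, x ≈ √(Ka·C₀) = 3.19 × 10^-4 M.
pH = −log(3.19 × 10^-4) = 3.50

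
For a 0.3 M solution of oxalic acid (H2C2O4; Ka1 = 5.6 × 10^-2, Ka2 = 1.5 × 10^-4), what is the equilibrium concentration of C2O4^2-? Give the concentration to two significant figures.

1.5 × 10^-4 M

First ionization gives [H+] ≈ [HC2O4-] = 1.05 × 10^-1 M.
Second step: Ka2 = [H+][C2O4^2-]/[HC2O4-] ≈ [C2O4^2-] (since [H+] ≈ [HC2O4-]).
So [C2O4^2-] ≈ Ka2.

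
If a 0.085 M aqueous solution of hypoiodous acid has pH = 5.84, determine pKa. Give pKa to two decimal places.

pKa = 10.61

[H+] = 10^(-5.84) = 1.45 × 10^-6 M
At equilibrium [HA] = 0.085 − 1.45 × 10^-6 = 8.50 × 10^-2 M
Ka = [H+][A-]/[HA] = (1.45 × 10^-6)² / 8.50 × 10^-2 = 2.47 × 10^-11
pKa = -log(2.47 × 10^-11) = 10.61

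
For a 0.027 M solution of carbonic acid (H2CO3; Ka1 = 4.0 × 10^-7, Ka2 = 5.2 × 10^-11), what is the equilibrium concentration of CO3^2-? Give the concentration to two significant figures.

First ionization gives [H+] ≈ [HCO3-] = 1.04 × 10^-4 M.
Second step: Ka2 = [H+][CO3^2-]/[HCO3-] ≈ [CO3^2-] (since [H+] ≈ [HCO3-]).
So [CO3^2-] ≈ Ka2.

5.2 × 10^-11 M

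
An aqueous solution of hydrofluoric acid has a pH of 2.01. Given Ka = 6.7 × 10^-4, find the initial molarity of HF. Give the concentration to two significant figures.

[H+] = 10^(-2.01) = 9.77 × 10^-3 M = x
Ka = x²/(C₀ − x) ⇒ C₀ = x + x²/Ka
C₀ = 9.77 × 10^-3 + (9.77 × 10^-3)²/(6.7 × 10^-4) = 1.52 × 10^-1 M

C₀ = 1.5 × 10^-1 M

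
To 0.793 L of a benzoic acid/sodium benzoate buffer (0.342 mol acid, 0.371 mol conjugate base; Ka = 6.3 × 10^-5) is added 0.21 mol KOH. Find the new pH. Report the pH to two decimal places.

pH = 4.84

OH- converts C6H5COOH to C6H5COO-: C6H5COOH → 0.132 mol, C6H5COO- → 0.581 mol.
pKa = −log(6.3 × 10^-5) = 4.201
pH = pKa + log(n_C6H5COO-/n_C6H5COOH) = 4.201 + log(0.581/0.132) = 4.201 + (+0.644)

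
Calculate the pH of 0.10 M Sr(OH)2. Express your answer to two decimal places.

pH = 13.30

Sr(OH)2 is a strong base (each formula unit releases 2 OH-); [OH-] = 0.2 M.
pOH = -log(0.2) = 0.70
pH = 14.00 - 0.70 = 13.30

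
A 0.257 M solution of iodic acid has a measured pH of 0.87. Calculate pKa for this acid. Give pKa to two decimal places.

pKa = 0.83

[H+] = 10^(-0.87) = 1.35 × 10^-1 M
At equilibrium [HA] = 0.257 − 1.35 × 10^-1 = 1.22 × 10^-1 M
Ka = [H+][A-]/[HA] = (1.35 × 10^-1)² / 1.22 × 10^-1 = 1.49 × 10^-1
pKa = -log(1.49 × 10^-1) = 0.83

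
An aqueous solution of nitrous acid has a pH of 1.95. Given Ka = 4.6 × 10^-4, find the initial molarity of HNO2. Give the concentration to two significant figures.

[H+] = 10^(-1.95) = 1.12 × 10^-2 M = x
Ka = x²/(C₀ − x) ⇒ C₀ = x + x²/Ka
C₀ = 1.12 × 10^-2 + (1.12 × 10^-2)²/(4.6 × 10^-4) = 2.84 × 10^-1 M

C₀ = 2.8 × 10^-1 M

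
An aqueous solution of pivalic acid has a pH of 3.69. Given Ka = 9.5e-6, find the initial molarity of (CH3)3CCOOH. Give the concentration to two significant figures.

C₀ = 4.6 × 10^-3 M

[H+] = 10^(-3.69) = 2.04 × 10^-4 M = x
Ka = x²/(C₀ − x) ⇒ C₀ = x + x²/Ka
C₀ = 2.04 × 10^-4 + (2.04 × 10^-4)²/(9.5 × 10^-6) = 4.58 × 10^-3 M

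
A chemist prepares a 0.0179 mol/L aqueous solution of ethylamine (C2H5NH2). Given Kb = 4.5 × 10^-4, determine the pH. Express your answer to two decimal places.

C2H5NH2 + H2O ⇌ C2H5NH3+ + OH-
From the ICE table, Kb = [OH-]²/(0.0179 − [OH-]) = 4.5 × 10^-4.
Here C₀/Kb ≈ 39.8, so the small-[OH-] approximation fails. Use the quadratic:
[OH-] = [−0.00045 + √(0.00045² + 3.22e-05)]/2 = 2.62 × 10^-3 M
pOH = −log(2.62 × 10^-3) = 2.58; pH = 14.00 − 2.58 = 11.42

pH = 11.42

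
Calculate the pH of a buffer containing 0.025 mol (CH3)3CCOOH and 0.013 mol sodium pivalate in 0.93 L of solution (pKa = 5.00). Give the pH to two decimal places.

Henderson–Hasselbalch: pH = pKa + log([(CH3)3CCOO-]/[(CH3)3CCOOH]) = 5.00 + log(0.013/0.025)
pH = 5.00 + (-0.284) = 4.72

pH = 4.72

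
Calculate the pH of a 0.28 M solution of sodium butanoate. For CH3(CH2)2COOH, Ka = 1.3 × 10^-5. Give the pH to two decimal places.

CH3(CH2)2COO- is the conjugate base of the weak acid CH3(CH2)2COOH.
Kb = Kw/Ka = 1.0×10^-14 / 1.3 × 10^-5 = 7.69 × 10^-10
Kb = x²/(0.28 − x) = 7.69 × 10^-10
Neglecting x in the denominator: x = √(7.69 × 10^-10 × 0.28) = 1.47 × 10^-5 M
pOH = −log(1.47 × 10^-5) = 4.83; pH = 14.00 − 4.83 = 9.17

pH = 9.17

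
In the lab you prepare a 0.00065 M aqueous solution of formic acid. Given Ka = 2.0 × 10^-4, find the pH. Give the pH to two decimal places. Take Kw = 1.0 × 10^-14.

HCOOH ⇌ HCOO- + H+
Let x = [H+] at equilibrium. Ka = x²/(0.00065 − x).
x is not negligible relative to C₀; solve x² + 0.0002·x − 1.3e-07 = 0.
x = [−0.0002 + √(0.0002² + 5.2e-07)]/2 = 2.74 × 10^-4 M
pH = −log(2.74 × 10^-4) = 3.56

pH = 3.56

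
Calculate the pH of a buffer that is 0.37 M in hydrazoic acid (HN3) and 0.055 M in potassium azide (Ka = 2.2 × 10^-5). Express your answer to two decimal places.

pH = 3.83

pKa = −log(2.2 × 10^-5) = 4.658
Using pH = pKa + log([base]/[acid]) with [base]/[acid] = 0.055/0.37:
pH = 4.658 + (-0.828) = 3.83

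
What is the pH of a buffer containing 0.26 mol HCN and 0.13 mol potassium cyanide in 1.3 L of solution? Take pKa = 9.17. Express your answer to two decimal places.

pH = 8.87

Henderson–Hasselbalch: pH = pKa + log([CN-]/[HCN]) = 9.17 + log(0.13/0.26)
pH = 9.17 + (-0.301) = 8.87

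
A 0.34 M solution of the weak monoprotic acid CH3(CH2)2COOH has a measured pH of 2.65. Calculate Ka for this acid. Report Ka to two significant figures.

[H+] = 10^(-2.65) = 2.24 × 10^-3 M
At equilibrium [HA] = 0.34 − 2.24 × 10^-3 = 3.38 × 10^-1 M
Ka = [H+][A-]/[HA] = (2.24 × 10^-3)² / 3.38 × 10^-1 = 1.5 × 10^-5

Ka = 1.5 × 10^-5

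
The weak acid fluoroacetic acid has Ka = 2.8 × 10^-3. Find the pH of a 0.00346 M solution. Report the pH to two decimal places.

FCH2COOH ⇌ FCH2COO- + H+
Ka = x²/(0.00346 − x) = 2.8 × 10^-3
x is not negligible relative to C₀; solve x² + 0.0028·x − 9.69e-06 = 0.
x = [−0.0028 + √(0.0028² + 3.88e-05)]/2 = 2.01 × 10^-3 M
pH = −log(2.01 × 10^-3) = 2.70

pH = 2.70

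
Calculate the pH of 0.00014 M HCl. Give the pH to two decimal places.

HCl is a strong acid and dissociates completely, so [H+] = 0.00014 M.
pH = -log(0.00014) = 3.85

pH = 3.85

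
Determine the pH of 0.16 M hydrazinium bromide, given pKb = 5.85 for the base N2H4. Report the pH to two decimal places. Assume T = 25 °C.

pH = 4.47

N2H5+ is the conjugate acid of the weak base N2H4.
Kb = 10^(−5.85) = 1.41 × 10^-6
Ka = Kw/Kb = 1.0×10^-14 / 1.41 × 10^-6 = 7.09 × 10^-9
Let x = [H+] at equilibrium. Ka = x²/(0.16 − x).
Since Ka ≪ C₀, x ≈ √(Ka·C₀) = 3.37 × 10^-5 M.
pH = −log[H+] = −log(3.37 × 10^-5) = 4.47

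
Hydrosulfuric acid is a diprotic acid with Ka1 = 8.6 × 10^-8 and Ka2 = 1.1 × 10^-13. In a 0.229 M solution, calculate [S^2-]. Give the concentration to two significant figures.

First ionization gives [H+] ≈ [HS-] = 1.40 × 10^-4 M.
Second step: Ka2 = [H+][S^2-]/[HS-] ≈ [S^2-] (since [H+] ≈ [HS-]).
So [S^2-] ≈ Ka2.

1.1 × 10^-13 M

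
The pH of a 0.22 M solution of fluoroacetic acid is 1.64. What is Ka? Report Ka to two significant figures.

[H+] = 10^(-1.64) = 2.29 × 10^-2 M
At equilibrium [HA] = 0.22 − 2.29 × 10^-2 = 1.97 × 10^-1 M
Ka = [H+][A-]/[HA] = (2.29 × 10^-2)² / 1.97 × 10^-1 = 2.7 × 10^-3

Ka = 2.7 × 10^-3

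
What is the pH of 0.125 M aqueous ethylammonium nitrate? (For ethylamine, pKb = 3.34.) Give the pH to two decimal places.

C2H5NH3+ is the conjugate acid of the weak base C2H5NH2.
Kb = 10^(−3.34) = 4.57 × 10^-4
Ka = Kw/Kb = 1.0×10^-14 / 4.57 × 10^-4 = 2.19 × 10^-11
Ka = [H+]²/(0.125 − [H+]) = 2.19 × 10^-11
Neglecting [H+] in the denominator: [H+] = √(2.19 × 10^-11 × 0.125) = 1.65 × 10^-6 M
([H+]/C₀ = 0.0013% < 5%, so the approximation holds.)
pH = −log(1.65 × 10^-6) = 5.78

pH = 5.78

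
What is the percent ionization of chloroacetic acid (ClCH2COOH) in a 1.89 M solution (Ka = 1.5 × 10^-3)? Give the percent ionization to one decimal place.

2.8%

ClCH2COOH ⇌ ClCH2COO- + H+; let x = [H+] at equilibrium.
x ≈ √(Ka·C₀) = √(1.5 × 10^-3 × 1.89) = 5.32 × 10^-2 M
% ionization = x/C₀ × 100% = 5.32 × 10^-2/1.89 × 100% = 2.8%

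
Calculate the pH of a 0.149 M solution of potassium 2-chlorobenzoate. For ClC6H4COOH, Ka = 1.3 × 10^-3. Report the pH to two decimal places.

pH = 8.03

ClC6H4COO- is the conjugate base of the weak acid ClC6H4COOH.
Kb = Kw/Ka = 1.0×10^-14 / 1.3 × 10^-3 = 7.69 × 10^-12
Let x = [OH-] at equilibrium. Kb = x²/(0.149 − x).
Assume x ≪ 0.149: x ≈ √(7.69 × 10^-12 × 0.149) = 1.07 × 10^-6 M
pOH = −log(1.07 × 10^-6) = 5.97; pH = 14.00 − 5.97 = 8.03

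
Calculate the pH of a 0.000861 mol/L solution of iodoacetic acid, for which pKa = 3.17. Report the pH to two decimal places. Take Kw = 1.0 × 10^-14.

ICH2COOH ⇌ ICH2COO- + H+
Ka = 10^(−3.17) = 6.76 × 10^-4
From the ICE table, Ka = x²/(0.000861 − x) = 6.76 × 10^-4.
x is not negligible relative to C₀; solve x² + 0.000676·x − 5.82e-07 = 0.
x = [−0.000676 + √(0.000676² + 2.33e-06)]/2 = 4.96 × 10^-4 M
pH = −log[H+] = −log(4.96 × 10^-4) = 3.30

pH = 3.30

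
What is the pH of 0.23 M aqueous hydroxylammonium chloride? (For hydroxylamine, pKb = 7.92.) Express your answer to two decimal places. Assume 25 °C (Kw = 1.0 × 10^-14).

NH3OH+ is the conjugate acid of the weak base NH2OH.
Kb = 10^(−7.92) = 1.20 × 10^-8
Ka = Kw/Kb = 1.0×10^-14 / 1.20 × 10^-8 = 8.33 × 10^-7
Ka = [H+]²/(0.23 − [H+]) = 8.33 × 10^-7
Neglecting [H+] in the denominator: [H+] = √(8.33 × 10^-7 × 0.23) = 4.38 × 10^-4 M
Check: 0.19% ionized — well under 5%, approximation valid.
pH = −log(4.38 × 10^-4) = 3.36

pH = 3.36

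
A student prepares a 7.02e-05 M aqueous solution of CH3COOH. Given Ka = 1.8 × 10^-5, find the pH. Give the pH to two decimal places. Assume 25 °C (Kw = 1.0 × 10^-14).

pH = 4.56

CH3COOH ⇌ CH3COO- + H+
Ka = [H+]²/(7.02e-05 − [H+]) = 1.8 × 10^-5
[H+] is not negligible relative to C₀; solve [H+]² + 1.8e-05·[H+] − 1.26e-09 = 0.
[H+] = [−1.8e-05 + √(1.8e-05² + 5.05e-09)]/2 = 2.77 × 10^-5 M
pH = −log(2.77 × 10^-5) = 4.56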